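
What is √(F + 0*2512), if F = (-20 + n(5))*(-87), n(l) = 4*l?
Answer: 0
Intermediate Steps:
F = 0 (F = (-20 + 4*5)*(-87) = (-20 + 20)*(-87) = 0*(-87) = 0)
√(F + 0*2512) = √(0 + 0*2512) = √(0 + 0) = √0 = 0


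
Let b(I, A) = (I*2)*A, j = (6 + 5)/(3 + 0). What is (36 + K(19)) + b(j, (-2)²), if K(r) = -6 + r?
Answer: 235/3 ≈ 78.333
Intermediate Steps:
j = 11/3 ≈ 3.6667
b(I, A) = 2*A*I (b(I, A) = (2*I)*A = 2*A*I)
(36 + K(19)) + b(j, (-2)²) = (36 + (-6 + 19)) + 2*(-2)²*(11/3) = (36 + 13) + 2*4*(11/3) = 49 + 88/3 = 235/3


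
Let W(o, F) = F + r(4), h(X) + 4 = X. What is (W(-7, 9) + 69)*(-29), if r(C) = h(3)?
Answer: -2233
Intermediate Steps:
h(X) = -4 + X
r(C) = -1 (r(C) = -4 + 3 = -1)
W(o, F) = -1 + F (W(o, F) = F - 1 = -1 + F)
(W(-7, 9) + 69)*(-29) = ((-1 + 9) + 69)*(-29) = (8 + 69)*(-29) = 77*(-29) = -2233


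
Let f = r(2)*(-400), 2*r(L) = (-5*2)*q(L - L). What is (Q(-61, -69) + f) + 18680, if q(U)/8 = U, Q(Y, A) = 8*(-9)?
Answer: 18608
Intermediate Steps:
Q(Y, A) = -72
q(U) = 8*U
r(L) = 0 (r(L) = ((-5*2)*(8*(L - L)))/2 = (-80*0)/2 = (-10*0)/2 = (½)*0 = 0)
f = 0 (f = 0*(-400) = 0)
(Q(-61, -69) + f) + 18680 = (-72 + 0) + 18680 = -72 + 18680 = 18608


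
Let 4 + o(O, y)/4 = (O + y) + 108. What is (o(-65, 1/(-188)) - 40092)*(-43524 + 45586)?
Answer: -3870359566/47 ≈ -8.2348e+7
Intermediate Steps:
o(O, y) = 416 + 4*O + 4*y (o(O, y) = -16 + 4*((O + y) + 108) = -16 + 4*(108 + O + y) = -16 + (432 + 4*O + 4*y) = 416 + 4*O + 4*y)
(o(-65, 1/(-188)) - 40092)*(-43524 + 45586) = ((416 + 4*(-65) + 4/(-188)) - 40092)*(-43524 + 45586) = ((416 - 260 + 4*(-1/188)) - 40092)*2062 = ((416 - 260 - 1/47) - 40092)*2062 = (7331/47 - 40092)*2062 = -1876993/47*2062 = -3870359566/47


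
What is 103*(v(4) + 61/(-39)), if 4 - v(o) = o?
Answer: -6283/39 ≈ -161.10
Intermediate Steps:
v(o) = 4 - o
103*(v(4) + 61/(-39)) = 103*((4 - 1*4) + 61/(-39)) = 103*((4 - 4) + 61*(-1/39)) = 103*(0 - 61/39) = 103*(-61/39) = -6283/39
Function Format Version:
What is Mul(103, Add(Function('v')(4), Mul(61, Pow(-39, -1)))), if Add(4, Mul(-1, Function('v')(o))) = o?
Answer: Rational(-6283, 39) ≈ -161.10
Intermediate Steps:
Function('v')(o) = Add(4, Mul(-1, o))
Mul(103, Add(Function('v')(4), Mul(61, Pow(-39, -1)))) = Mul(103, Add(Add(4, Mul(-1, 4)), Mul(61, Pow(-39, -1)))) = Mul(103, Add(Add(4, -4), Mul(61, Rational(-1, 39)))) = Mul(103, Add(0, Rational(-61, 39))) = Mul(103, Rational(-61, 39)) = Rational(-6283, 39)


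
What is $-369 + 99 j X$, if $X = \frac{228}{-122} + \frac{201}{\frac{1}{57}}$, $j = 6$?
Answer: $\frac{415042713}{61} \approx 6.804 \cdot 10^{6}$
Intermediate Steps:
$X = \frac{698763}{61}$ ($X = 228 \left(- \frac{1}{122}\right) + 201 \frac{1}{\frac{1}{57}} = - \frac{114}{61} + 201 \cdot 57 = - \frac{114}{61} + 11457 = \frac{698763}{61} \approx 11455.0$)
$-369 + 99 j X = -369 + 99 \cdot 6 \cdot \frac{698763}{61} = -369 + 594 \cdot \frac{698763}{61} = -369 + \frac{415065222}{61} = \frac{415042713}{61}$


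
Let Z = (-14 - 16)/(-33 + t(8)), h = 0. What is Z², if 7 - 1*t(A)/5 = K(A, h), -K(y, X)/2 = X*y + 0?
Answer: 225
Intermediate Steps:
K(y, X) = -2*X*y (K(y, X) = -2*(X*y + 0) = -2*X*y)
t(A) = 35 (t(A) = 35 - (-10)*0*A = 35 - 5*0 = 35 + 0 = 35)
Z = -15 (Z = (-14 - 16)/(-33 + 35) = -30/2 = -30*½ = -15)
Z² = (-15)² = 225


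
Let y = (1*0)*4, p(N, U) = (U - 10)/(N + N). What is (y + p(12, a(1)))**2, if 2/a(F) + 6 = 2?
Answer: 49/256 ≈ 0.19141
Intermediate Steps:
a(F) = -1/2 (a(F) = 2/(-6 + 2) = 2/(-4) = 2*(-1/4) = -1/2)
p(N, U) = (-10 + U)/(2*N) (p(N, U) = (-10 + U)/((2*N)) = (-10 + U)*(1/(2*N)) = (-10 + U)/(2*N))
y = 0 (y = 0*4 = 0)
(y + p(12, a(1)))**2 = (0 + (1/2)*(-10 - 1/2)/12)**2 = (0 + (1/2)*(1/12)*(-21/2))**2 = (0 - 7/16)**2 = (-7/16)**2 = 49/256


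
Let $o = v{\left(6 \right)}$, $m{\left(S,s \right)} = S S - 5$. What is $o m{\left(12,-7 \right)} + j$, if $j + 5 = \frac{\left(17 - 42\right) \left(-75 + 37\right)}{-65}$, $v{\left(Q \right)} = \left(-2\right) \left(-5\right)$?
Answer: $\frac{17815}{13} \approx 1370.4$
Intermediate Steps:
$m{\left(S,s \right)} = -5 + S^{2}$ ($m{\left(S,s \right)} = S^{2} - 5 = -5 + S^{2}$)
$v{\left(Q \right)} = 10$
$o = 10$
$j = - \frac{255}{13}$ ($j = -5 + \frac{\left(17 - 42\right) \left(-75 + 37\right)}{-65} = -5 + \left(-25\right) \left(-38\right) \left(- \frac{1}{65}\right) = -5 + 950 \left(- \frac{1}{65}\right) = -5 - \frac{190}{13} = - \frac{255}{13} \approx -19.615$)
$o m{\left(12,-7 \right)} + j = 10 \left(-5 + 12^{2}\right) - \frac{255}{13} = 10 \left(-5 + 144\right) - \frac{255}{13} = 10 \cdot 139 - \frac{255}{13} = 1390 - \frac{255}{13} = \frac{17815}{13}$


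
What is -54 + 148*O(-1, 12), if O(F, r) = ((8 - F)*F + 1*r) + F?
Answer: 242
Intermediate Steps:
O(F, r) = F + r + F*(8 - F) (O(F, r) = (F*(8 - F) + r) + F = (r + F*(8 - F)) + F = F + r + F*(8 - F))
-54 + 148*O(-1, 12) = -54 + 148*(12 - 1*(-1)² + 9*(-1)) = -54 + 148*(12 - 1*1 - 9) = -54 + 148*(12 - 1 - 9) = -54 + 148*2 = -54 + 296 = 242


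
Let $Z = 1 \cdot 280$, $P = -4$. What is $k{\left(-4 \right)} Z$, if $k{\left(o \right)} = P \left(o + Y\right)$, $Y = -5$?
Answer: $10080$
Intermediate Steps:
$k{\left(o \right)} = 20 - 4 o$ ($k{\left(o \right)} = - 4 \left(o - 5\right) = - 4 \left(-5 + o\right) = 20 - 4 o$)
$Z = 280$
$k{\left(-4 \right)} Z = \left(20 - -16\right) 280 = \left(20 + 16\right) 280 = 36 \cdot 280 = 10080$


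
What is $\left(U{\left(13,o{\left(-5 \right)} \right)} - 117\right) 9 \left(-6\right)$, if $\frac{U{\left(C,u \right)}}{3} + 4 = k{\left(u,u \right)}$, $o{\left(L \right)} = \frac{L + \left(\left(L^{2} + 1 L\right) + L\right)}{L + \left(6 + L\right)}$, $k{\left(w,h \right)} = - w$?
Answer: $6561$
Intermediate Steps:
$o{\left(L \right)} = \frac{L^{2} + 3 L}{6 + 2 L}$ ($o{\left(L \right)} = \frac{L + \left(\left(L^{2} + L\right) + L\right)}{6 + 2 L} = \frac{L + \left(\left(L + L^{2}\right) + L\right)}{6 + 2 L} = \frac{L + \left(L^{2} + 2 L\right)}{6 + 2 L} = \frac{L^{2} + 3 L}{6 + 2 L}$)
$U{\left(C,u \right)} = -12 - 3 u$ ($U{\left(C,u \right)} = -12 + 3 \left(- u\right) = -12 - 3 u$)
$\left(U{\left(13,o{\left(-5 \right)} \right)} - 117\right) 9 \left(-6\right) = \left(\left(-12 - 3 \cdot \frac{1}{2} \left(-5\right)\right) - 117\right) 9 \left(-6\right) = \left(\left(-12 - - \frac{15}{2}\right) - 117\right) \left(-54\right) = \left(\left(-12 + \frac{15}{2}\right) - 117\right) \left(-54\right) = \left(- \frac{9}{2} - 117\right) \left(-54\right) = \left(- \frac{243}{2}\right) \left(-54\right) = 6561$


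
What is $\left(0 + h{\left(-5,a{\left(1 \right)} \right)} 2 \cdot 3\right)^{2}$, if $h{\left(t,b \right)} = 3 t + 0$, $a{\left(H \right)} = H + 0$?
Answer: $8100$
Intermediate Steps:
$a{\left(H \right)} = H$
$h{\left(t,b \right)} = 3 t$
$\left(0 + h{\left(-5,a{\left(1 \right)} \right)} 2 \cdot 3\right)^{2} = \left(0 + 3 \left(-5\right) 2 \cdot 3\right)^{2} = \left(0 + \left(-15\right) 2 \cdot 3\right)^{2} = \left(0 - 90\right)^{2} = \left(-90\right)^{2} = 8100$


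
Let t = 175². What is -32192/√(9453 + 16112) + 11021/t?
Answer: 11021/30625 - 32192*√25565/25565 ≈ -200.98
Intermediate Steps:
t = 30625
-32192/√(9453 + 16112) + 11021/t = -32192/√(9453 + 16112) + 11021/30625 = -32192*√25565/25565 + 11021*(1/30625) = -32192*√25565/25565 + 11021/30625 = 11021/30625 - 32192*√25565/25565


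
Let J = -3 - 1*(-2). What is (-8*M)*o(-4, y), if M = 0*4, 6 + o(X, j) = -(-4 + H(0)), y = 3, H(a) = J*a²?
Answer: 0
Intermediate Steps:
J = -1 (J = -3 + 2 = -1)
H(a) = -a²
o(X, j) = -2 (o(X, j) = -6 - (-4 - 1*0²) = -6 - (-4 - 1*0) = -6 - (-4 + 0) = -6 - 1*(-4) = -6 + 4 = -2)
M = 0
(-8*M)*o(-4, y) = -8*0*(-2) = 0*(-2) = 0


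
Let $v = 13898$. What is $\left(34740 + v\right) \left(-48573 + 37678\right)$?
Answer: $-529911010$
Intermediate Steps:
$\left(34740 + v\right) \left(-48573 + 37678\right) = \left(34740 + 13898\right) \left(-48573 + 37678\right) = 48638 \left(-10895\right) = -529911010$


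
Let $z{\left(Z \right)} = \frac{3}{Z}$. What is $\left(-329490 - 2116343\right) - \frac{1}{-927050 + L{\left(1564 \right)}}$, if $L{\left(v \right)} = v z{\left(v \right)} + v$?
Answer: $- \frac{2263576862338}{925483} \approx -2.4458 \cdot 10^{6}$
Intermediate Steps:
$L{\left(v \right)} = 3 + v$ ($L{\left(v \right)} = v \frac{3}{v} + v = 3 + v$)
$\left(-329490 - 2116343\right) - \frac{1}{-927050 + L{\left(1564 \right)}} = \left(-329490 - 2116343\right) - \frac{1}{-927050 + \left(3 + 1564\right)} = -2445833 - \frac{1}{-927050 + 1567} = -2445833 - \frac{1}{-925483} = -2445833 - - \frac{1}{925483} = -2445833 + \frac{1}{925483} = - \frac{2263576862338}{925483}$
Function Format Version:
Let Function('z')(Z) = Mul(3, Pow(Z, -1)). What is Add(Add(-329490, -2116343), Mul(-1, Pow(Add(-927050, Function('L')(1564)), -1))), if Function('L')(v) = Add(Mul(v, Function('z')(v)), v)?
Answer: Rational(-2263576862338, 925483) ≈ -2.4458e+6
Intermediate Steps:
Function('L')(v) = Add(3, v) (Function('L')(v) = Add(Mul(v, Mul(3, Pow(v, -1))), v) = Add(3, v))
Add(Add(-329490, -2116343), Mul(-1, Pow(Add(-927050, Function('L')(1564)), -1))) = Add(Add(-329490, -2116343), Mul(-1, Pow(Add(-927050, Add(3, 1564)), -1))) = Add(-2445833, Mul(-1, Pow(Add(-927050, 1567), -1))) = Add(-2445833, Mul(-1, Pow(-925483, -1))) = Add(-2445833, Mul(-1, Rational(-1, 925483))) = Add(-2445833, Rational(1, 925483)) = Rational(-2263576862338, 925483)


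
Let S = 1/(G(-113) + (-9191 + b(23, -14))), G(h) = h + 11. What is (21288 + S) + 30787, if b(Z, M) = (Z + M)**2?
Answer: 479714899/9212 ≈ 52075.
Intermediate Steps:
b(Z, M) = (M + Z)**2
G(h) = 11 + h
S = -1/9212 (S = 1/((11 - 113) + (-9191 + (-14 + 23)**2)) = 1/(-102 + (-9191 + 9**2)) = 1/(-102 + (-9191 + 81)) = 1/(-102 - 9110) = 1/(-9212) = -1/9212 ≈ -0.00010855)
(21288 + S) + 30787 = (21288 - 1/9212) + 30787 = 196105055/9212 + 30787 = 479714899/9212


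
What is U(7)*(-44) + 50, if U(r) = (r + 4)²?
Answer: -5274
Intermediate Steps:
U(r) = (4 + r)²
U(7)*(-44) + 50 = (4 + 7)²*(-44) + 50 = 11²*(-44) + 50 = 121*(-44) + 50 = -5324 + 50 = -5274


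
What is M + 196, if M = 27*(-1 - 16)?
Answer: -263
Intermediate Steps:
M = -459 (M = 27*(-17) = -459)
M + 196 = -459 + 196 = -263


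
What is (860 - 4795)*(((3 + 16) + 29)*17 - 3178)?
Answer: 9294470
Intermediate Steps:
(860 - 4795)*(((3 + 16) + 29)*17 - 3178) = -3935*((19 + 29)*17 - 3178) = -3935*(48*17 - 3178) = -3935*(816 - 3178) = -3935*(-2362) = 9294470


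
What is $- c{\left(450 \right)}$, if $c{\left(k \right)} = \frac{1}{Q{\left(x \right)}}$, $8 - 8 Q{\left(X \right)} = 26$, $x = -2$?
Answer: $\frac{4}{9} \approx 0.44444$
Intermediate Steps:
$Q{\left(X \right)} = - \frac{9}{4}$ ($Q{\left(X \right)} = 1 - \frac{13}{4} = - \frac{9}{4}$)
$c{\left(k \right)} = - \frac{4}{9}$ ($c{\left(k \right)} = \frac{1}{- \frac{9}{4}} = - \frac{4}{9}$)
$- c{\left(450 \right)} = \left(-1\right) \left(- \frac{4}{9}\right) = \frac{4}{9}$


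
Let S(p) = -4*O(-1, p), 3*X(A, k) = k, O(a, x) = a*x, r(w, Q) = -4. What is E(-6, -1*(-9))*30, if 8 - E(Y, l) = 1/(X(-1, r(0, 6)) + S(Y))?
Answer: 9165/38 ≈ 241.18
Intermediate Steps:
X(A, k) = k/3
S(p) = 4*p (S(p) = -(-4)*p = 4*p)
E(Y, l) = 8 - 1/(-4/3 + 4*Y) (E(Y, l) = 8 - 1/((⅓)*(-4) + 4*Y) = 8 - 1/(-4/3 + 4*Y))
E(-6, -1*(-9))*30 = ((35 - 96*(-6))/(4*(1 - 3*(-6))))*30 = ((35 + 576)/(4*(1 + 18)))*30 = ((¼)*611/19)*30 = ((¼)*(1/19)*611)*30 = (611/76)*30 = 9165/38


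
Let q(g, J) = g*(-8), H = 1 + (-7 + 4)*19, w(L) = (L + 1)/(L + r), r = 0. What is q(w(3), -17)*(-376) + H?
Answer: 11864/3 ≈ 3954.7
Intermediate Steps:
w(L) = (1 + L)/L (w(L) = (L + 1)/(L + 0) = (1 + L)/L)
H = -56 (H = 1 - 3*19 = 1 - 57 = -56)
q(g, J) = -8*g
q(w(3), -17)*(-376) + H = -8*(1 + 3)/3*(-376) - 56 = -8*4/3*(-376) - 56 = -32/3*(-376) - 56 = 12032/3 - 56 = 11864/3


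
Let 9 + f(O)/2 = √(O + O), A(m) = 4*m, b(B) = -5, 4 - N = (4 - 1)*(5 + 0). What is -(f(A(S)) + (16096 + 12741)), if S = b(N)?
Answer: -28819 - 4*I*√10 ≈ -28819.0 - 12.649*I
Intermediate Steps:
N = -11 (N = 4 - (4 - 1)*(5 + 0) = 4 - 3*5 = 4 - 1*15 = 4 - 15 = -11)
S = -5
f(O) = -18 + 2*√2*√O (f(O) = -18 + 2*√(O + O) = -18 + 2*√(2*O) = -18 + 2*(√2*√O) = -18 + 2*√2*√O)
-(f(A(S)) + (16096 + 12741)) = -((-18 + 2*√2*√(4*(-5))) + (16096 + 12741)) = -((-18 + 2*√2*√(-20)) + 28837) = -((-18 + 2*√2*(2*I*√5)) + 28837) = -((-18 + 4*I*√10) + 28837) = -(28819 + 4*I*√10) = -28819 - 4*I*√10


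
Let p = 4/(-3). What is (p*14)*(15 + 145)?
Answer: -8960/3 ≈ -2986.7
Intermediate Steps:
p = -4/3 (p = 4*(-⅓) = -4/3 ≈ -1.3333)
(p*14)*(15 + 145) = (-4/3*14)*(15 + 145) = -56/3*160 = -8960/3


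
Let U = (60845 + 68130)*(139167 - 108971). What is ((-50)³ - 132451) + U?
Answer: 3894271649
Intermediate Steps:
U = 3894529100 (U = 128975*30196 = 3894529100)
((-50)³ - 132451) + U = ((-50)³ - 132451) + 3894529100 = (-125000 - 132451) + 3894529100 = -257451 + 3894529100 = 3894271649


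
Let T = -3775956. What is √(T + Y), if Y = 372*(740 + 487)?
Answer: 2*I*√829878 ≈ 1822.0*I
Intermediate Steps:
Y = 456444 (Y = 372*1227 = 456444)
√(T + Y) = √(-3775956 + 456444) = √(-3319512) = 2*I*√829878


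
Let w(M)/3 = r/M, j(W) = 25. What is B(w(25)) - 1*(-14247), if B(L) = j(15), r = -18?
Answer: 14272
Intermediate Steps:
w(M) = -54/M (w(M) = 3*(-18/M) = -54/M)
B(L) = 25
B(w(25)) - 1*(-14247) = 25 - 1*(-14247) = 25 + 14247 = 14272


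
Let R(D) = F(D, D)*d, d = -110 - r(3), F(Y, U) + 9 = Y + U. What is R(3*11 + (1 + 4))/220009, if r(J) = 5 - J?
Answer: -7504/220009 ≈ -0.034108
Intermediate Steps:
F(Y, U) = -9 + U + Y (F(Y, U) = -9 + (Y + U) = -9 + (U + Y) = -9 + U + Y)
d = -112 (d = -110 - (5 - 1*3) = -110 - (5 - 3) = -110 - 1*2 = -110 - 2 = -112)
R(D) = 1008 - 224*D (R(D) = (-9 + D + D)*(-112) = (-9 + 2*D)*(-112) = 1008 - 224*D)
R(3*11 + (1 + 4))/220009 = (1008 - 224*(3*11 + (1 + 4)))/220009 = (1008 - 224*(33 + 5))*(1/220009) = (1008 - 224*38)*(1/220009) = (1008 - 8512)*(1/220009) = -7504*1/220009 = -7504/220009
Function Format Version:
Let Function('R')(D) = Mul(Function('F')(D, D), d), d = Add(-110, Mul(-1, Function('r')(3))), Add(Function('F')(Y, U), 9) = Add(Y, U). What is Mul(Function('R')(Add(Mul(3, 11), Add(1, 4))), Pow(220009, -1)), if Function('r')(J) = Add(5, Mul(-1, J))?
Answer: Rational(-7504, 220009) ≈ -0.034108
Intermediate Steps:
Function('F')(Y, U) = Add(-9, U, Y) (Function('F')(Y, U) = Add(-9, Add(Y, U)) = Add(-9, Add(U, Y)) = Add(-9, U, Y))
d = -112 (d = Add(-110, Mul(-1, Add(5, Mul(-1, 3)))) = Add(-110, Mul(-1, Add(5, -3))) = Add(-110, Mul(-1, 2)) = Add(-110, -2) = -112)
Function('R')(D) = Add(1008, Mul(-224, D)) (Function('R')(D) = Mul(Add(-9, D, D), -112) = Mul(Add(-9, Mul(2, D)), -112) = Add(1008, Mul(-224, D)))
Mul(Function('R')(Add(Mul(3, 11), Add(1, 4))), Pow(220009, -1)) = Mul(Add(1008, Mul(-224, Add(Mul(3, 11), Add(1, 4)))), Pow(220009, -1)) = Mul(Add(1008, Mul(-224, Add(33, 5))), Rational(1, 220009)) = Mul(Add(1008, Mul(-224, 38)), Rational(1, 220009)) = Mul(Add(1008, -8512), Rational(1, 220009)) = Mul(-7504, Rational(1, 220009)) = Rational(-7504, 220009)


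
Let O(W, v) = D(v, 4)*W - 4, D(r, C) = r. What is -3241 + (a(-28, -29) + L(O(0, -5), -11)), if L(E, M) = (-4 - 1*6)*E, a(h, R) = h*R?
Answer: -2389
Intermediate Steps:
a(h, R) = R*h
O(W, v) = -4 + W*v (O(W, v) = v*W - 4 = W*v - 4 = -4 + W*v)
L(E, M) = -10*E (L(E, M) = (-4 - 6)*E = -10*E)
-3241 + (a(-28, -29) + L(O(0, -5), -11)) = -3241 + (-29*(-28) - 10*(-4 + 0*(-5))) = -3241 + (812 - 10*(-4 + 0)) = -3241 + (812 - 10*(-4)) = -3241 + (812 + 40) = -3241 + 852 = -2389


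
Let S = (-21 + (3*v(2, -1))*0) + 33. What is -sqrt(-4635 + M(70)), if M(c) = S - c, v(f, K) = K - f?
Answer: -19*I*sqrt(13) ≈ -68.505*I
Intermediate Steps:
S = 12 (S = (-21 + (3*(-1 - 1*2))*0) + 33 = (-21 + (3*(-1 - 2))*0) + 33 = (-21 + (3*(-3))*0) + 33 = (-21 - 9*0) + 33 = (-21 + 0) + 33 = -21 + 33 = 12)
M(c) = 12 - c
-sqrt(-4635 + M(70)) = -sqrt(-4635 + (12 - 1*70)) = -sqrt(-4635 + (12 - 70)) = -sqrt(-4635 - 58) = -sqrt(-4693) = -19*I*sqrt(13)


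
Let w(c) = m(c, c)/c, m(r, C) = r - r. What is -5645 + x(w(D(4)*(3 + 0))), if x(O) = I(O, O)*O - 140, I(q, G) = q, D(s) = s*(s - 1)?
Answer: -5785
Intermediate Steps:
D(s) = s*(-1 + s)
m(r, C) = 0
w(c) = 0 (w(c) = 0/c = 0)
x(O) = -140 + O² (x(O) = O*O - 140 = O² - 140 = -140 + O²)
-5645 + x(w(D(4)*(3 + 0))) = -5645 + (-140 + 0²) = -5645 + (-140 + 0) = -5645 - 140 = -5785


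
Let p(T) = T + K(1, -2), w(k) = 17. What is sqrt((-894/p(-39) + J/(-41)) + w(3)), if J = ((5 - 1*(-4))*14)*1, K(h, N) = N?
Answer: sqrt(60065)/41 ≈ 5.9776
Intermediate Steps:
p(T) = -2 + T (p(T) = T - 2 = -2 + T)
J = 126 (J = ((5 + 4)*14)*1 = (9*14)*1 = 126*1 = 126)
sqrt((-894/p(-39) + J/(-41)) + w(3)) = sqrt((-894/(-2 - 39) + 126/(-41)) + 17) = sqrt((-894/(-41) + 126*(-1/41)) + 17) = sqrt((-894*(-1/41) - 126/41) + 17) = sqrt((894/41 - 126/41) + 17) = sqrt(768/41 + 17) = sqrt(1465/41) = sqrt(60065)/41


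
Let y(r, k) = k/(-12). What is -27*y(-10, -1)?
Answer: -9/4 ≈ -2.2500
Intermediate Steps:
y(r, k) = -k/12 (y(r, k) = k*(-1/12) = -k/12)
-27*y(-10, -1) = -(-9)*(-1)/4 = -27*1/12 = -9/4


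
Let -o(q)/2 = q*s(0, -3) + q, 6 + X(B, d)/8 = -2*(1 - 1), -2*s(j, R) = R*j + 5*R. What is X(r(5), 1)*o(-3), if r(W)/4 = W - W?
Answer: -2448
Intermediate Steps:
s(j, R) = -5*R/2 - R*j/2 (s(j, R) = -(R*j + 5*R)/2 = -(5*R + R*j)/2 = -5*R/2 - R*j/2)
r(W) = 0 (r(W) = 4*(W - W) = 4*0 = 0)
X(B, d) = -48 (X(B, d) = -48 + 8*(-2*(1 - 1)) = -48 + 8*(-2*0) = -48 + 8*0 = -48 + 0 = -48)
o(q) = -17*q (o(q) = -2*(q*(-½*(-3)*(5 + 0)) + q) = -2*(q*(-½*(-3)*5) + q) = -2*(q*(15/2) + q) = -2*(15*q/2 + q) = -17*q)
X(r(5), 1)*o(-3) = -(-816)*(-3) = -48*51 = -2448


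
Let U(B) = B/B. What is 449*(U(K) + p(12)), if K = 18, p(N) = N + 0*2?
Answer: 5837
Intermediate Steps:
p(N) = N (p(N) = N + 0 = N)
U(B) = 1
449*(U(K) + p(12)) = 449*(1 + 12) = 449*13 = 5837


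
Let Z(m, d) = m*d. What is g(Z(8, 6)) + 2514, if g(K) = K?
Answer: 2562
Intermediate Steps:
Z(m, d) = d*m
g(Z(8, 6)) + 2514 = 6*8 + 2514 = 48 + 2514 = 2562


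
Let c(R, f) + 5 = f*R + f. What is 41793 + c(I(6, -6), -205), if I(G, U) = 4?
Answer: 40763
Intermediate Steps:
c(R, f) = -5 + f + R*f (c(R, f) = -5 + (f*R + f) = -5 + (R*f + f) = -5 + (f + R*f) = -5 + f + R*f)
41793 + c(I(6, -6), -205) = 41793 + (-5 - 205 + 4*(-205)) = 41793 + (-5 - 205 - 820) = 41793 - 1030 = 40763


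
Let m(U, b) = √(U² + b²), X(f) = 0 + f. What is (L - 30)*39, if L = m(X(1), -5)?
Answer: -1170 + 39*√26 ≈ -971.14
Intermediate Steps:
X(f) = f
L = √26 (L = √(1² + (-5)²) = √(1 + 25) = √26 ≈ 5.0990)
(L - 30)*39 = (√26 - 30)*39 = (-30 + √26)*39 = -1170 + 39*√26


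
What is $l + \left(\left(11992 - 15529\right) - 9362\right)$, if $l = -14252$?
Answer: $-27151$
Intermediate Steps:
$l + \left(\left(11992 - 15529\right) - 9362\right) = -14252 + \left(\left(11992 - 15529\right) - 9362\right) = -14252 - 12899 = -27151$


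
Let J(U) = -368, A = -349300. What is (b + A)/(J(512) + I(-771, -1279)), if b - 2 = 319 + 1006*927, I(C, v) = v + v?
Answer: -7579/38 ≈ -199.45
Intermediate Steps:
I(C, v) = 2*v
b = 932883 (b = 2 + (319 + 1006*927) = 2 + (319 + 932562) = 2 + 932881 = 932883)
(b + A)/(J(512) + I(-771, -1279)) = (932883 - 349300)/(-368 + 2*(-1279)) = 583583/(-368 - 2558) = 583583/(-2926) = 583583*(-1/2926) = -7579/38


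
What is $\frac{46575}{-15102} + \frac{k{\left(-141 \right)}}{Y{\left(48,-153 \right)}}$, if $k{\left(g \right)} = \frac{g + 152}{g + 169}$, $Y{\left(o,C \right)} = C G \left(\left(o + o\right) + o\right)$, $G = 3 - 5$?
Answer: $- \frac{3192427571}{1035151488} \approx -3.084$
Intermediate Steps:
$G = -2$
$Y{\left(o,C \right)} = - 6 C o$ ($Y{\left(o,C \right)} = C \left(-2\right) \left(\left(o + o\right) + o\right) = - 2 C \left(2 o + o\right) = - 2 C 3 o = - 6 C o$)
$k{\left(g \right)} = \frac{152 + g}{169 + g}$
$\frac{46575}{-15102} + \frac{k{\left(-141 \right)}}{Y{\left(48,-153 \right)}} = \frac{46575}{-15102} + \frac{\frac{1}{169 - 141} \left(152 - 141\right)}{\left(-6\right) \left(-153\right) 48} = 46575 \left(- \frac{1}{15102}\right) + \frac{\frac{1}{28} \cdot 11}{44064} = - \frac{5175}{1678} + \frac{1}{28} \cdot 11 \cdot \frac{1}{44064} = - \frac{5175}{1678} + \frac{11}{28} \cdot \frac{1}{44064} = - \frac{5175}{1678} + \frac{11}{1233792} = - \frac{3192427571}{1035151488}$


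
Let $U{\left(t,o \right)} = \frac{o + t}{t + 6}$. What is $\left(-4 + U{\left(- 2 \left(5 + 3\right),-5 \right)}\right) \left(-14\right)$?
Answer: $\frac{133}{5} \approx 26.6$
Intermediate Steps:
$U{\left(t,o \right)} = \frac{o + t}{6 + t}$
$\left(-4 + U{\left(- 2 \left(5 + 3\right),-5 \right)}\right) \left(-14\right) = \left(-4 + \frac{-5 - 2 \left(5 + 3\right)}{6 - 2 \left(5 + 3\right)}\right) \left(-14\right) = \left(-4 + \frac{-5 - 16}{6 - 16}\right) \left(-14\right) = \left(-4 + \frac{1}{-10} \left(-21\right)\right) \left(-14\right) = \left(-4 - - \frac{21}{10}\right) \left(-14\right) = \left(-4 + \frac{21}{10}\right) \left(-14\right) = \left(- \frac{19}{10}\right) \left(-14\right) = \frac{133}{5}$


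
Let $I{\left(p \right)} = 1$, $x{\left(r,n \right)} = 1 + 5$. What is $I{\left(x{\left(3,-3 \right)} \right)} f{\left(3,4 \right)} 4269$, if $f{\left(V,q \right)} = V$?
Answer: $12807$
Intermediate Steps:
$x{\left(r,n \right)} = 6$
$I{\left(x{\left(3,-3 \right)} \right)} f{\left(3,4 \right)} 4269 = 1 \cdot 3 \cdot 4269 = 3 \cdot 4269 = 12807$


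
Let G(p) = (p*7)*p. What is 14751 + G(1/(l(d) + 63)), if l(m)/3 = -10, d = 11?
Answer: 16063846/1089 ≈ 14751.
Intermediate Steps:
l(m) = -30 (l(m) = 3*(-10) = -30)
G(p) = 7*p² (G(p) = (7*p)*p = 7*p²)
14751 + G(1/(l(d) + 63)) = 14751 + 7*(1/(-30 + 63))² = 14751 + 7*(1/33)² = 14751 + 7*(1/1089) = 14751 + 7/1089 = 16063846/1089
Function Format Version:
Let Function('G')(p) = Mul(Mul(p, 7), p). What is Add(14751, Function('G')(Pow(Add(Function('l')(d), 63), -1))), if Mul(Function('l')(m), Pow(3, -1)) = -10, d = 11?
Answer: Rational(16063846, 1089) ≈ 14751.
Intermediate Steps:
Function('l')(m) = -30 (Function('l')(m) = Mul(3, -10) = -30)
Function('G')(p) = Mul(7, Pow(p, 2)) (Function('G')(p) = Mul(Mul(7, p), p) = Mul(7, Pow(p, 2)))
Add(14751, Function('G')(Pow(Add(Function('l')(d), 63), -1))) = Add(14751, Mul(7, Pow(Pow(Add(-30, 63), -1), 2))) = Add(14751, Mul(7, Pow(Pow(33, -1), 2))) = Add(14751, Mul(7, Pow(Rational(1, 33), 2))) = Add(14751, Mul(7, Rational(1, 1089))) = Add(14751, Rational(7, 1089)) = Rational(16063846, 1089)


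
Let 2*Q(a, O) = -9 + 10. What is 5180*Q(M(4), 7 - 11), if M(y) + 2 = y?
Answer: 2590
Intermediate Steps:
M(y) = -2 + y
Q(a, O) = 1/2 (Q(a, O) = (-9 + 10)/2 = (1/2)*1 = 1/2)
5180*Q(M(4), 7 - 11) = 5180*(1/2) = 2590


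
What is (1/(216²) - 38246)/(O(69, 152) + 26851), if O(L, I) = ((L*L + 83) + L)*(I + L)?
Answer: -1784405375/51910585344 ≈ -0.034375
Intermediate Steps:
O(L, I) = (I + L)*(83 + L + L²) (O(L, I) = ((L² + 83) + L)*(I + L) = ((83 + L²) + L)*(I + L) = (83 + L + L²)*(I + L) = (I + L)*(83 + L + L²))
(1/(216²) - 38246)/(O(69, 152) + 26851) = (1/(216²) - 38246)/((69² + 69³ + 83*152 + 83*69 + 152*69 + 152*69²) + 26851) = (1/46656 - 38246)/((4761 + 328509 + 12616 + 5727 + 10488 + 152*4761) + 26851) = (1/46656 - 38246)/((4761 + 328509 + 12616 + 5727 + 10488 + 723672) + 26851) = -1784405375/(46656*(1085773 + 26851)) = -1784405375/46656/1112624 = -1784405375/46656*1/1112624 = -1784405375/51910585344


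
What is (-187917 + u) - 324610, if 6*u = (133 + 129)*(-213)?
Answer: -521828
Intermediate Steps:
u = -9301 (u = ((133 + 129)*(-213))/6 = (262*(-213))/6 = (⅙)*(-55806) = -9301)
(-187917 + u) - 324610 = (-187917 - 9301) - 324610 = -197218 - 324610 = -521828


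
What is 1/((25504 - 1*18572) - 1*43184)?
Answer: -1/36252 ≈ -2.7585e-5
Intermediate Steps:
1/((25504 - 1*18572) - 1*43184) = 1/((25504 - 18572) - 43184) = 1/(6932 - 43184) = 1/(-36252) = -1/36252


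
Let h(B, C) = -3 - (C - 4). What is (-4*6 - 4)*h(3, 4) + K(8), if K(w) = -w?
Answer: 76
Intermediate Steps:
h(B, C) = 1 - C (h(B, C) = -3 - (-4 + C) = -3 + (4 - C) = 1 - C)
(-4*6 - 4)*h(3, 4) + K(8) = (-4*6 - 4)*(1 - 1*4) - 1*8 = (-24 - 4)*(1 - 4) - 8 = -28*(-3) - 8 = 84 - 8 = 76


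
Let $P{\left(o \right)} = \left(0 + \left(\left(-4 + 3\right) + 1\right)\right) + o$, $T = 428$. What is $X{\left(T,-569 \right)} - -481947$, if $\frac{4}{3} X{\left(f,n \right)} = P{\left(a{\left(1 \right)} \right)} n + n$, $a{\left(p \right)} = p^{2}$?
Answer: $\frac{962187}{2} \approx 4.8109 \cdot 10^{5}$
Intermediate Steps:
$P{\left(o \right)} = o$ ($P{\left(o \right)} = \left(0 + \left(-1 + 1\right)\right) + o = \left(0 + 0\right) + o = 0 + o = o$)
$X{\left(f,n \right)} = \frac{3 n}{2}$ ($X{\left(f,n \right)} = \frac{3 \left(1^{2} n + n\right)}{4} = \frac{3 \left(1 n + n\right)}{4} = \frac{3 \left(n + n\right)}{4} = \frac{3 \cdot 2 n}{4} = \frac{3 n}{2}$)
$X{\left(T,-569 \right)} - -481947 = \frac{3}{2} \left(-569\right) - -481947 = - \frac{1707}{2} + 481947 = \frac{962187}{2}$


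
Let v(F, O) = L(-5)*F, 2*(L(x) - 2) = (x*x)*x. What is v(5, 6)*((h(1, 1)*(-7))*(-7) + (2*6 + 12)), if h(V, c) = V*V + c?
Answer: -36905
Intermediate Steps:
L(x) = 2 + x³/2 (L(x) = 2 + ((x*x)*x)/2 = 2 + (x²*x)/2 = 2 + x³/2)
v(F, O) = -121*F/2 (v(F, O) = (2 + (½)*(-5)³)*F = (2 + (½)*(-125))*F = (2 - 125/2)*F = -121*F/2)
h(V, c) = c + V² (h(V, c) = V² + c = c + V²)
v(5, 6)*((h(1, 1)*(-7))*(-7) + (2*6 + 12)) = (-121/2*5)*(((1 + 1²)*(-7))*(-7) + (2*6 + 12)) = -605*(((1 + 1)*(-7))*(-7) + (12 + 12))/2 = -605*((2*(-7))*(-7) + 24)/2 = -605*(-14*(-7) + 24)/2 = -605*(98 + 24)/2 = -605/2*122 = -36905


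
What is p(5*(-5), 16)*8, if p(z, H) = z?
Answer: -200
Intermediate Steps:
p(5*(-5), 16)*8 = (5*(-5))*8 = -25*8 = -200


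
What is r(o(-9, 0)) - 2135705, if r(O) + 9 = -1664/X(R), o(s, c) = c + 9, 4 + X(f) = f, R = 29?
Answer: -53394514/25 ≈ -2.1358e+6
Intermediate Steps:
X(f) = -4 + f
o(s, c) = 9 + c
r(O) = -1889/25 (r(O) = -9 - 1664/(-4 + 29) = -9 - 1664/25 = -1889/25)
r(o(-9, 0)) - 2135705 = -1889/25 - 2135705 = -53394514/25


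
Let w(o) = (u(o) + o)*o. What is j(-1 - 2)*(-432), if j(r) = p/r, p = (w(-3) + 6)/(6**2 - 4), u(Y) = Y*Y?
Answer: -54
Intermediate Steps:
u(Y) = Y**2
w(o) = o*(o + o**2) (w(o) = (o**2 + o)*o = (o + o**2)*o = o*(o + o**2))
p = -3/8 (p = ((-3)**2*(1 - 3) + 6)/(6**2 - 4) = (9*(-2) + 6)/(36 - 4) = (-18 + 6)/32 = -12*1/32 = -3/8 ≈ -0.37500)
j(r) = -3/(8*r)
j(-1 - 2)*(-432) = -3/(8*(-1 - 2))*(-432) = -3/8/(-3)*(-432) = -3/8*(-1/3)*(-432) = (1/8)*(-432) = -54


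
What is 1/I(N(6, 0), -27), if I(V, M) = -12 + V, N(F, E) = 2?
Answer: -⅒ ≈ -0.10000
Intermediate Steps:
1/I(N(6, 0), -27) = 1/(-12 + 2) = 1/(-10) = -⅒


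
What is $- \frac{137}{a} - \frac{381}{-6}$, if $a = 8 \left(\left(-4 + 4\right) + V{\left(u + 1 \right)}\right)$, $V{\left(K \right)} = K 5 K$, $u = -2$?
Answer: $\frac{2403}{40} \approx 60.075$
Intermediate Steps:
$V{\left(K \right)} = 5 K^{2}$ ($V{\left(K \right)} = 5 K K = 5 K^{2}$)
$a = 40$ ($a = 8 \left(\left(-4 + 4\right) + 5 \left(-2 + 1\right)^{2}\right) = 8 \left(0 + 5 \left(-1\right)^{2}\right) = 8 \left(0 + 5 \cdot 1\right) = 8 \left(0 + 5\right) = 8 \cdot 5 = 40$)
$- \frac{137}{a} - \frac{381}{-6} = - \frac{137}{40} - \frac{381}{-6} = \left(-137\right) \frac{1}{40} - - \frac{127}{2} = - \frac{137}{40} + \frac{127}{2} = \frac{2403}{40}$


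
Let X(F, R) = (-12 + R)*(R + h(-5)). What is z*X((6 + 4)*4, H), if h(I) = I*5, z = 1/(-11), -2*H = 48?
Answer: -1764/11 ≈ -160.36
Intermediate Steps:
H = -24 (H = -½*48 = -24)
z = -1/11 ≈ -0.090909
h(I) = 5*I
X(F, R) = (-25 + R)*(-12 + R) (X(F, R) = (-12 + R)*(R + 5*(-5)) = (-12 + R)*(R - 25) = (-12 + R)*(-25 + R) = (-25 + R)*(-12 + R))
z*X((6 + 4)*4, H) = -(300 + (-24)² - 37*(-24))/11 = -(300 + 576 + 888)/11 = -1/11*1764 = -1764/11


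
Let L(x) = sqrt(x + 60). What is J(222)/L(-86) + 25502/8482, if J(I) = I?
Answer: 12751/4241 - 111*I*sqrt(26)/13 ≈ 3.0066 - 43.538*I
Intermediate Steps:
L(x) = sqrt(60 + x)
J(222)/L(-86) + 25502/8482 = 222/(sqrt(60 - 86)) + 25502/8482 = 222/(sqrt(-26)) + 25502*(1/8482) = 222/((I*sqrt(26))) + 12751/4241 = 222*(-I*sqrt(26)/26) + 12751/4241 = -111*I*sqrt(26)/13 + 12751/4241 = 12751/4241 - 111*I*sqrt(26)/13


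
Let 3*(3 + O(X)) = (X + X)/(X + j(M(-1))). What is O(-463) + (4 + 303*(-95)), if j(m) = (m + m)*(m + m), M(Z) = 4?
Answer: -34453522/1197 ≈ -28783.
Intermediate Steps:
j(m) = 4*m² (j(m) = (2*m)*(2*m) = 4*m²)
O(X) = -3 + 2*X/(3*(64 + X)) (O(X) = -3 + ((X + X)/(X + 4*4²))/3 = -3 + ((2*X)/(X + 4*16))/3 = -3 + ((2*X)/(X + 64))/3 = -3 + ((2*X)/(64 + X))/3 = -3 + (2*X/(64 + X))/3 = -3 + 2*X/(3*(64 + X)))
O(-463) + (4 + 303*(-95)) = (-576 - 7*(-463))/(3*(64 - 463)) + (4 + 303*(-95)) = (⅓)*(-576 + 3241)/(-399) + (4 - 28785) = (⅓)*(-1/399)*2665 - 28781 = -2665/1197 - 28781 = -34453522/1197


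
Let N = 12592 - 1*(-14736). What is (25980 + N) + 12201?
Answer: 65509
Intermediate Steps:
N = 27328 (N = 12592 + 14736 = 27328)
(25980 + N) + 12201 = (25980 + 27328) + 12201 = 53308 + 12201 = 65509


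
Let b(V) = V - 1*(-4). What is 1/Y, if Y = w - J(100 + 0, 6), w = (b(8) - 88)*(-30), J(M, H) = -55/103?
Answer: 103/234895 ≈ 0.00043849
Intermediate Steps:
b(V) = 4 + V (b(V) = V + 4 = 4 + V)
J(M, H) = -55/103 (J(M, H) = -55*1/103 = -55/103)
w = 2280 (w = ((4 + 8) - 88)*(-30) = (12 - 88)*(-30) = -76*(-30) = 2280)
Y = 234895/103 (Y = 2280 - 1*(-55/103) = 2280 + 55/103 = 234895/103 ≈ 2280.5)
1/Y = 1/(234895/103) = 103/234895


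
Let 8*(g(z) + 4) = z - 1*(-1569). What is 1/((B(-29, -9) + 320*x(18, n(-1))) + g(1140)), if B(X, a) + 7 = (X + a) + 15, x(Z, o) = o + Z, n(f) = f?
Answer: 8/45957 ≈ 0.00017408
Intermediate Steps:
g(z) = 1537/8 + z/8 (g(z) = -4 + (z - 1*(-1569))/8 = -4 + (z + 1569)/8 = -4 + (1569 + z)/8 = -4 + (1569/8 + z/8) = 1537/8 + z/8)
x(Z, o) = Z + o
B(X, a) = 8 + X + a (B(X, a) = -7 + ((X + a) + 15) = -7 + (15 + X + a) = 8 + X + a)
1/((B(-29, -9) + 320*x(18, n(-1))) + g(1140)) = 1/(((8 - 29 - 9) + 320*(18 - 1)) + (1537/8 + (⅛)*1140)) = 1/((-30 + 320*17) + (1537/8 + 285/2)) = 1/((-30 + 5440) + 2677/8) = 1/(5410 + 2677/8) = 1/(45957/8) = 8/45957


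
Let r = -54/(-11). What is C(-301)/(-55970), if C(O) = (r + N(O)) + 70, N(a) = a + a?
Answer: 2899/307835 ≈ 0.0094174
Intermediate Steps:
r = 54/11 (r = -54*(-1/11) = 54/11 ≈ 4.9091)
N(a) = 2*a
C(O) = 824/11 + 2*O (C(O) = (54/11 + 2*O) + 70 = 824/11 + 2*O)
C(-301)/(-55970) = (824/11 + 2*(-301))/(-55970) = (824/11 - 602)*(-1/55970) = -5798/11*(-1/55970) = 2899/307835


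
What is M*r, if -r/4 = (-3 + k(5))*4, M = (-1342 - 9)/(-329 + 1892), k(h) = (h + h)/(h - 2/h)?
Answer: -410704/35949 ≈ -11.425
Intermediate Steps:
k(h) = 2*h/(h - 2/h) (k(h) = (2*h)/(h - 2/h) = 2*h/(h - 2/h))
M = -1351/1563 ≈ -0.86436
r = 304/23 (r = -4*(-3 + 2*5²/(-2 + 5²))*4 = -4*(-3 + 2*25/(-2 + 25))*4 = -4*(-3 + 2*25/23)*4 = -4*(-3 + 2*25*(1/23))*4 = -4*(-3 + 50/23)*4 = -(-76)*4/23 = -4*(-76/23) = 304/23 ≈ 13.217)
M*r = -1351/1563*304/23 = -410704/35949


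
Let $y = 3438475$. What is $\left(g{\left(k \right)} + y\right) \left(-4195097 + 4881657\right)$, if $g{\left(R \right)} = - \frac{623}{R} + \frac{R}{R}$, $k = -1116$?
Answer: $\frac{658641009965960}{279} \approx 2.3607 \cdot 10^{12}$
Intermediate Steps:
$g{\left(R \right)} = 1 - \frac{623}{R}$ ($g{\left(R \right)} = - \frac{623}{R} + 1 = 1 - \frac{623}{R}$)
$\left(g{\left(k \right)} + y\right) \left(-4195097 + 4881657\right) = \left(\frac{-623 - 1116}{-1116} + 3438475\right) \left(-4195097 + 4881657\right) = \left(\left(- \frac{1}{1116}\right) \left(-1739\right) + 3438475\right) 686560 = \left(\frac{1739}{1116} + 3438475\right) 686560 = \frac{3837339839}{1116} \cdot 686560 = \frac{658641009965960}{279}$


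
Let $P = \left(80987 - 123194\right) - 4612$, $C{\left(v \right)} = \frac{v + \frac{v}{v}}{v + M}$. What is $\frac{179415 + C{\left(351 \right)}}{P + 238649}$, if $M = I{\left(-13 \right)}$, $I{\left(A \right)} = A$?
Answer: $\frac{30321311}{32419270} \approx 0.93529$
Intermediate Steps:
$M = -13$
$C{\left(v \right)} = \frac{1 + v}{-13 + v}$ ($C{\left(v \right)} = \frac{v + \frac{v}{v}}{v - 13} = \frac{v + 1}{-13 + v} = \frac{1 + v}{-13 + v}$)
$P = -46819$ ($P = -42207 - 4612 = -46819$)
$\frac{179415 + C{\left(351 \right)}}{P + 238649} = \frac{179415 + \frac{1 + 351}{-13 + 351}}{-46819 + 238649} = \frac{179415 + \frac{1}{338} \cdot 352}{191830} = \left(179415 + \frac{1}{338} \cdot 352\right) \frac{1}{191830} = \left(179415 + \frac{176}{169}\right) \frac{1}{191830} = \frac{30321311}{169} \cdot \frac{1}{191830} = \frac{30321311}{32419270}$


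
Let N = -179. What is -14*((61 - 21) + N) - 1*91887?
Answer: -89941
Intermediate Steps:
-14*((61 - 21) + N) - 1*91887 = -14*((61 - 21) - 179) - 1*91887 = -14*(40 - 179) - 91887 = -14*(-139) - 91887 = 1946 - 91887 = -89941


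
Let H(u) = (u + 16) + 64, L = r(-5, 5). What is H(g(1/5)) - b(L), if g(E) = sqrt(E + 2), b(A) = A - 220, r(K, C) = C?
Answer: 295 + sqrt(55)/5 ≈ 296.48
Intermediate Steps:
L = 5
b(A) = -220 + A
g(E) = sqrt(2 + E)
H(u) = 80 + u (H(u) = (16 + u) + 64 = 80 + u)
H(g(1/5)) - b(L) = (80 + sqrt(2 + 1/5)) - (-220 + 5) = (80 + sqrt(2 + 1/5)) - 1*(-215) = (80 + sqrt(11/5)) + 215 = (80 + sqrt(55)/5) + 215 = 295 + sqrt(55)/5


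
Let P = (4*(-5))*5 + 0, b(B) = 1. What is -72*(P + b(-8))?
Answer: 7128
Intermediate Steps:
P = -100 (P = -20*5 + 0 = -100 + 0 = -100)
-72*(P + b(-8)) = -72*(-100 + 1) = -72*(-99) = 7128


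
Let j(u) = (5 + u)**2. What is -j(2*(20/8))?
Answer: -100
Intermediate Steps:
-j(2*(20/8)) = -(5 + 2*(20/8))**2 = -(5 + 2*(20*(1/8)))**2 = -(5 + 2*(5/2))**2 = -(5 + 5)**2 = -1*10**2 = -1*100 = -100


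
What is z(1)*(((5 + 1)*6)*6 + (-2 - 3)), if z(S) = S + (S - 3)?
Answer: -211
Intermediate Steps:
z(S) = -3 + 2*S (z(S) = S + (-3 + S) = -3 + 2*S)
z(1)*(((5 + 1)*6)*6 + (-2 - 3)) = (-3 + 2*1)*(((5 + 1)*6)*6 + (-2 - 3)) = (-3 + 2)*((6*6)*6 - 5) = -(36*6 - 5) = -(216 - 5) = -1*211 = -211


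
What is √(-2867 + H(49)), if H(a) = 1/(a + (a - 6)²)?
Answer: I*√10328090370/1898 ≈ 53.544*I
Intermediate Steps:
H(a) = 1/(a + (-6 + a)²)
√(-2867 + H(49)) = √(-2867 + 1/(49 + (-6 + 49)²)) = √(-2867 + 1/(49 + 43²)) = √(-2867 + 1/(49 + 1849)) = √(-2867 + 1/1898) = √(-5441565/1898) = I*√10328090370/1898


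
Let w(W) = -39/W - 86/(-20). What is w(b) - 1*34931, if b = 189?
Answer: -22003951/630 ≈ -34927.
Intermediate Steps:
w(W) = 43/10 - 39/W (w(W) = -39/W - 86*(-1/20) = -39/W + 43/10 = 43/10 - 39/W)
w(b) - 1*34931 = (43/10 - 39/189) - 1*34931 = (43/10 - 39*1/189) - 34931 = (43/10 - 13/63) - 34931 = 2579/630 - 34931 = -22003951/630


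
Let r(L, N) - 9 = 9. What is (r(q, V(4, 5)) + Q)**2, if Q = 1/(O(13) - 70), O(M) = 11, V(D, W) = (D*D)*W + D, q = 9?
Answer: 1125721/3481 ≈ 323.39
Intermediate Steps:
V(D, W) = D + W*D**2 (V(D, W) = D**2*W + D = W*D**2 + D = D + W*D**2)
r(L, N) = 18 (r(L, N) = 9 + 9 = 18)
Q = -1/59 (Q = 1/(11 - 70) = 1/(-59) = -1/59 ≈ -0.016949)
(r(q, V(4, 5)) + Q)**2 = (18 - 1/59)**2 = (1061/59)**2 = 1125721/3481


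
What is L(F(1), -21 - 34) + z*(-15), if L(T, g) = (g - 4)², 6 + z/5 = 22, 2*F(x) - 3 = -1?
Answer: 2281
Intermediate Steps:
F(x) = 1 (F(x) = 3/2 + (½)*(-1) = 3/2 - ½ = 1)
z = 80 (z = -30 + 5*22 = -30 + 110 = 80)
L(T, g) = (-4 + g)²
L(F(1), -21 - 34) + z*(-15) = (-4 + (-21 - 34))² + 80*(-15) = (-4 - 55)² - 1200 = (-59)² - 1200 = 3481 - 1200 = 2281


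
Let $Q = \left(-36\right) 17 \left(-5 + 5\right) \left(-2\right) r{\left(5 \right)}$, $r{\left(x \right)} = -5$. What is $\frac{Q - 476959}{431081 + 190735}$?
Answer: $- \frac{476959}{621816} \approx -0.76704$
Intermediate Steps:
$Q = 0$ ($Q = \left(-36\right) 17 \left(-5 + 5\right) \left(-2\right) \left(-5\right) = - 612 \cdot 0 \left(-2\right) \left(-5\right) = - 612 \cdot 0 \left(-5\right) = \left(-612\right) 0 = 0$)
$\frac{Q - 476959}{431081 + 190735} = \frac{0 - 476959}{431081 + 190735} = - \frac{476959}{621816}$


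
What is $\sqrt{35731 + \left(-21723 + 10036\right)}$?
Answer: $2 \sqrt{6011} \approx 155.06$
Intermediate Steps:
$\sqrt{35731 + \left(-21723 + 10036\right)} = \sqrt{35731 - 11687} = \sqrt{24044} = 2 \sqrt{6011}$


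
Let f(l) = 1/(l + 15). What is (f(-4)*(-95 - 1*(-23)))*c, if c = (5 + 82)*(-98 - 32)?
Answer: 814320/11 ≈ 74029.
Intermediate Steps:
f(l) = 1/(15 + l)
c = -11310 (c = 87*(-130) = -11310)
(f(-4)*(-95 - 1*(-23)))*c = ((-95 - 1*(-23))/(15 - 4))*(-11310) = ((-95 + 23)/11)*(-11310) = ((1/11)*(-72))*(-11310) = -72/11*(-11310) = 814320/11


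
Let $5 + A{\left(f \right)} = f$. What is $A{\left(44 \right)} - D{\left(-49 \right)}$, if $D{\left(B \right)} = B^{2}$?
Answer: $-2362$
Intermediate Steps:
$A{\left(f \right)} = -5 + f$
$A{\left(44 \right)} - D{\left(-49 \right)} = \left(-5 + 44\right) - \left(-49\right)^{2} = 39 - 2401 = -2362$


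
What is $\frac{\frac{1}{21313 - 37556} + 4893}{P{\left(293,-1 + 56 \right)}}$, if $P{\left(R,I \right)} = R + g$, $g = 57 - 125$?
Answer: $\frac{79476998}{3654675} \approx 21.747$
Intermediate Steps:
$g = -68$
$P{\left(R,I \right)} = -68 + R$ ($P{\left(R,I \right)} = R - 68 = -68 + R$)
$\frac{\frac{1}{21313 - 37556} + 4893}{P{\left(293,-1 + 56 \right)}} = \frac{\frac{1}{21313 - 37556} + 4893}{-68 + 293} = \frac{\frac{1}{-16243} + 4893}{225} = \left(- \frac{1}{16243} + 4893\right) \frac{1}{225} = \frac{79476998}{16243} \cdot \frac{1}{225} = \frac{79476998}{3654675}$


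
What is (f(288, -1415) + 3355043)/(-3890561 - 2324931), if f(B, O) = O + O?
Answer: -3352213/6215492 ≈ -0.53933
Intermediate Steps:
f(B, O) = 2*O
(f(288, -1415) + 3355043)/(-3890561 - 2324931) = (2*(-1415) + 3355043)/(-3890561 - 2324931) = (-2830 + 3355043)/(-6215492) = 3352213*(-1/6215492) = -3352213/6215492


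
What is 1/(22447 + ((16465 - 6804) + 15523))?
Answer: 1/47631 ≈ 2.0995e-5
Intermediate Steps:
1/(22447 + ((16465 - 6804) + 15523)) = 1/(22447 + (9661 + 15523)) = 1/(22447 + 25184) = 1/47631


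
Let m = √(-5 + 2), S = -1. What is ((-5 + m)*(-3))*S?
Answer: -15 + 3*I*√3 ≈ -15.0 + 5.1962*I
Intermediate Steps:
m = I*√3 (m = √(-3) = I*√3 ≈ 1.732*I)
((-5 + m)*(-3))*S = ((-5 + I*√3)*(-3))*(-1) = (15 - 3*I*√3)*(-1) = -15 + 3*I*√3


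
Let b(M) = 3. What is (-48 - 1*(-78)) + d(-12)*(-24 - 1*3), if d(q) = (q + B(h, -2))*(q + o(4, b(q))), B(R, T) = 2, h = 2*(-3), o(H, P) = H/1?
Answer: -2130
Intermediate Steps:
o(H, P) = H (o(H, P) = H*1 = H)
h = -6
d(q) = (2 + q)*(4 + q) (d(q) = (q + 2)*(q + 4) = (2 + q)*(4 + q))
(-48 - 1*(-78)) + d(-12)*(-24 - 1*3) = (-48 - 1*(-78)) + (8 + (-12)**2 + 6*(-12))*(-24 - 1*3) = (-48 + 78) + (8 + 144 - 72)*(-24 - 3) = 30 + 80*(-27) = 30 - 2160 = -2130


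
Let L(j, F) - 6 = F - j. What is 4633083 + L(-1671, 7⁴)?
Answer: 4637161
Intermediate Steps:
L(j, F) = 6 + F - j (L(j, F) = 6 + (F - j) = 6 + F - j)
4633083 + L(-1671, 7⁴) = 4633083 + (6 + 7⁴ - 1*(-1671)) = 4633083 + (6 + 2401 + 1671) = 4633083 + 4078 = 4637161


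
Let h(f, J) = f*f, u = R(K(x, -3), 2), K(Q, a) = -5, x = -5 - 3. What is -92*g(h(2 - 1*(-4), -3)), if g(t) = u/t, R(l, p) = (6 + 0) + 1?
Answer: -161/9 ≈ -17.889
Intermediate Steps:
x = -8
R(l, p) = 7 (R(l, p) = 6 + 1 = 7)
u = 7
h(f, J) = f²
g(t) = 7/t
-92*g(h(2 - 1*(-4), -3)) = -644/((2 - 1*(-4))²) = -644/((2 + 4)²) = -644/(6²) = -644/36 = -92*7/36 = -161/9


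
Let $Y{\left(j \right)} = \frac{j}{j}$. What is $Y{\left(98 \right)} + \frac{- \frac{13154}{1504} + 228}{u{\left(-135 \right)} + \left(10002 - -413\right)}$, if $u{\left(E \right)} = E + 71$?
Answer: $\frac{722621}{707632} \approx 1.0212$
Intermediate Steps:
$Y{\left(j \right)} = 1$
$u{\left(E \right)} = 71 + E$
$Y{\left(98 \right)} + \frac{- \frac{13154}{1504} + 228}{u{\left(-135 \right)} + \left(10002 - -413\right)} = 1 + \frac{- \frac{13154}{1504} + 228}{\left(71 - 135\right) + \left(10002 - -413\right)} = 1 + \frac{\left(-13154\right) \frac{1}{1504} + 228}{-64 + \left(10002 + 413\right)} = 1 + \frac{- \frac{6577}{752} + 228}{-64 + 10415} = 1 + \frac{164879}{752 \cdot 10351} = 1 + \frac{164879}{752} \cdot \frac{1}{10351} = 1 + \frac{14989}{707632} = \frac{722621}{707632}$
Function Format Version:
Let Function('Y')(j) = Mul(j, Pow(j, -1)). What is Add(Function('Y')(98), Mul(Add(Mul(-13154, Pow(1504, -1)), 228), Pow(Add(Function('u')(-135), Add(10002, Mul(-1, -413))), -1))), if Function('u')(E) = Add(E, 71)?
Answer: Rational(722621, 707632) ≈ 1.0212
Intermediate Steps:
Function('Y')(j) = 1
Function('u')(E) = Add(71, E)
Add(Function('Y')(98), Mul(Add(Mul(-13154, Pow(1504, -1)), 228), Pow(Add(Function('u')(-135), Add(10002, Mul(-1, -413))), -1))) = Add(1, Mul(Add(Mul(-13154, Pow(1504, -1)), 228), Pow(Add(Add(71, -135), Add(10002, Mul(-1, -413))), -1))) = Add(1, Mul(Add(Mul(-13154, Rational(1, 1504)), 228), Pow(Add(-64, Add(10002, 413)), -1))) = Add(1, Mul(Add(Rational(-6577, 752), 228), Pow(Add(-64, 10415), -1))) = Add(1, Mul(Rational(164879, 752), Pow(10351, -1))) = Add(1, Mul(Rational(164879, 752), Rational(1, 10351))) = Add(1, Rational(14989, 707632)) = Rational(722621, 707632)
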